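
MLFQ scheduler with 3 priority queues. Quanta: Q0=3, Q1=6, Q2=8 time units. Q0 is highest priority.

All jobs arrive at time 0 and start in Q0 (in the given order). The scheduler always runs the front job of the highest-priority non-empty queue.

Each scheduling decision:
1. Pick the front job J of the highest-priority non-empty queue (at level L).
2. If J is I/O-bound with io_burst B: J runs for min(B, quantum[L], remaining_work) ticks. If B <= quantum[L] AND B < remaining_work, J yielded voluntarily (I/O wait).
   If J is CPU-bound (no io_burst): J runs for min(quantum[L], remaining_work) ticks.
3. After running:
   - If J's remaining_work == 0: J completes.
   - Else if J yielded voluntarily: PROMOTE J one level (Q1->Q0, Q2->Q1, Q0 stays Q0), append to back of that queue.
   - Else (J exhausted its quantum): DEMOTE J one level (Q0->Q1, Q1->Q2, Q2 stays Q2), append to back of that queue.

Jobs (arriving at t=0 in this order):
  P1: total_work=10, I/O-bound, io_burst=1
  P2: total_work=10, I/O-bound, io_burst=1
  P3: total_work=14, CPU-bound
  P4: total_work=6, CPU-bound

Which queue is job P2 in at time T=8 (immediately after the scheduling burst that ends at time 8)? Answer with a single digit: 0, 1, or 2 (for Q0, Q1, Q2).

t=0-1: P1@Q0 runs 1, rem=9, I/O yield, promote→Q0. Q0=[P2,P3,P4,P1] Q1=[] Q2=[]
t=1-2: P2@Q0 runs 1, rem=9, I/O yield, promote→Q0. Q0=[P3,P4,P1,P2] Q1=[] Q2=[]
t=2-5: P3@Q0 runs 3, rem=11, quantum used, demote→Q1. Q0=[P4,P1,P2] Q1=[P3] Q2=[]
t=5-8: P4@Q0 runs 3, rem=3, quantum used, demote→Q1. Q0=[P1,P2] Q1=[P3,P4] Q2=[]
t=8-9: P1@Q0 runs 1, rem=8, I/O yield, promote→Q0. Q0=[P2,P1] Q1=[P3,P4] Q2=[]
t=9-10: P2@Q0 runs 1, rem=8, I/O yield, promote→Q0. Q0=[P1,P2] Q1=[P3,P4] Q2=[]
t=10-11: P1@Q0 runs 1, rem=7, I/O yield, promote→Q0. Q0=[P2,P1] Q1=[P3,P4] Q2=[]
t=11-12: P2@Q0 runs 1, rem=7, I/O yield, promote→Q0. Q0=[P1,P2] Q1=[P3,P4] Q2=[]
t=12-13: P1@Q0 runs 1, rem=6, I/O yield, promote→Q0. Q0=[P2,P1] Q1=[P3,P4] Q2=[]
t=13-14: P2@Q0 runs 1, rem=6, I/O yield, promote→Q0. Q0=[P1,P2] Q1=[P3,P4] Q2=[]
t=14-15: P1@Q0 runs 1, rem=5, I/O yield, promote→Q0. Q0=[P2,P1] Q1=[P3,P4] Q2=[]
t=15-16: P2@Q0 runs 1, rem=5, I/O yield, promote→Q0. Q0=[P1,P2] Q1=[P3,P4] Q2=[]
t=16-17: P1@Q0 runs 1, rem=4, I/O yield, promote→Q0. Q0=[P2,P1] Q1=[P3,P4] Q2=[]
t=17-18: P2@Q0 runs 1, rem=4, I/O yield, promote→Q0. Q0=[P1,P2] Q1=[P3,P4] Q2=[]
t=18-19: P1@Q0 runs 1, rem=3, I/O yield, promote→Q0. Q0=[P2,P1] Q1=[P3,P4] Q2=[]
t=19-20: P2@Q0 runs 1, rem=3, I/O yield, promote→Q0. Q0=[P1,P2] Q1=[P3,P4] Q2=[]
t=20-21: P1@Q0 runs 1, rem=2, I/O yield, promote→Q0. Q0=[P2,P1] Q1=[P3,P4] Q2=[]
t=21-22: P2@Q0 runs 1, rem=2, I/O yield, promote→Q0. Q0=[P1,P2] Q1=[P3,P4] Q2=[]
t=22-23: P1@Q0 runs 1, rem=1, I/O yield, promote→Q0. Q0=[P2,P1] Q1=[P3,P4] Q2=[]
t=23-24: P2@Q0 runs 1, rem=1, I/O yield, promote→Q0. Q0=[P1,P2] Q1=[P3,P4] Q2=[]
t=24-25: P1@Q0 runs 1, rem=0, completes. Q0=[P2] Q1=[P3,P4] Q2=[]
t=25-26: P2@Q0 runs 1, rem=0, completes. Q0=[] Q1=[P3,P4] Q2=[]
t=26-32: P3@Q1 runs 6, rem=5, quantum used, demote→Q2. Q0=[] Q1=[P4] Q2=[P3]
t=32-35: P4@Q1 runs 3, rem=0, completes. Q0=[] Q1=[] Q2=[P3]
t=35-40: P3@Q2 runs 5, rem=0, completes. Q0=[] Q1=[] Q2=[]

Answer: 0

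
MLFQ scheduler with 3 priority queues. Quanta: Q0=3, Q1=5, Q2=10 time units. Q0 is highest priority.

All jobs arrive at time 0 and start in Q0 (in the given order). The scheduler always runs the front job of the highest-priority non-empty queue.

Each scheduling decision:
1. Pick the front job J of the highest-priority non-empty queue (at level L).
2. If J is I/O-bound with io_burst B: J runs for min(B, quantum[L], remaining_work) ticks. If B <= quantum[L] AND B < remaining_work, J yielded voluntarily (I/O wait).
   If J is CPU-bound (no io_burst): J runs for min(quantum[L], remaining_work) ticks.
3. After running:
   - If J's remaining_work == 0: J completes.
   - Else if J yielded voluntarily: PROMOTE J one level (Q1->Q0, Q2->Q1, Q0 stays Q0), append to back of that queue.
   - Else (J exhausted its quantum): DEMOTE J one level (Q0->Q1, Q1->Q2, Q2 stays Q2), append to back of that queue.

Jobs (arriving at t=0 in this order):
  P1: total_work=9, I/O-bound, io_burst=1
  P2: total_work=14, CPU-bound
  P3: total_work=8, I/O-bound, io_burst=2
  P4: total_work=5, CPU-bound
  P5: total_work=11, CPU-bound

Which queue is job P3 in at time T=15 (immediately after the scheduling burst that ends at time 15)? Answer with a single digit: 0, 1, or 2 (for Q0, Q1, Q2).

Answer: 0

Derivation:
t=0-1: P1@Q0 runs 1, rem=8, I/O yield, promote→Q0. Q0=[P2,P3,P4,P5,P1] Q1=[] Q2=[]
t=1-4: P2@Q0 runs 3, rem=11, quantum used, demote→Q1. Q0=[P3,P4,P5,P1] Q1=[P2] Q2=[]
t=4-6: P3@Q0 runs 2, rem=6, I/O yield, promote→Q0. Q0=[P4,P5,P1,P3] Q1=[P2] Q2=[]
t=6-9: P4@Q0 runs 3, rem=2, quantum used, demote→Q1. Q0=[P5,P1,P3] Q1=[P2,P4] Q2=[]
t=9-12: P5@Q0 runs 3, rem=8, quantum used, demote→Q1. Q0=[P1,P3] Q1=[P2,P4,P5] Q2=[]
t=12-13: P1@Q0 runs 1, rem=7, I/O yield, promote→Q0. Q0=[P3,P1] Q1=[P2,P4,P5] Q2=[]
t=13-15: P3@Q0 runs 2, rem=4, I/O yield, promote→Q0. Q0=[P1,P3] Q1=[P2,P4,P5] Q2=[]
t=15-16: P1@Q0 runs 1, rem=6, I/O yield, promote→Q0. Q0=[P3,P1] Q1=[P2,P4,P5] Q2=[]
t=16-18: P3@Q0 runs 2, rem=2, I/O yield, promote→Q0. Q0=[P1,P3] Q1=[P2,P4,P5] Q2=[]
t=18-19: P1@Q0 runs 1, rem=5, I/O yield, promote→Q0. Q0=[P3,P1] Q1=[P2,P4,P5] Q2=[]
t=19-21: P3@Q0 runs 2, rem=0, completes. Q0=[P1] Q1=[P2,P4,P5] Q2=[]
t=21-22: P1@Q0 runs 1, rem=4, I/O yield, promote→Q0. Q0=[P1] Q1=[P2,P4,P5] Q2=[]
t=22-23: P1@Q0 runs 1, rem=3, I/O yield, promote→Q0. Q0=[P1] Q1=[P2,P4,P5] Q2=[]
t=23-24: P1@Q0 runs 1, rem=2, I/O yield, promote→Q0. Q0=[P1] Q1=[P2,P4,P5] Q2=[]
t=24-25: P1@Q0 runs 1, rem=1, I/O yield, promote→Q0. Q0=[P1] Q1=[P2,P4,P5] Q2=[]
t=25-26: P1@Q0 runs 1, rem=0, completes. Q0=[] Q1=[P2,P4,P5] Q2=[]
t=26-31: P2@Q1 runs 5, rem=6, quantum used, demote→Q2. Q0=[] Q1=[P4,P5] Q2=[P2]
t=31-33: P4@Q1 runs 2, rem=0, completes. Q0=[] Q1=[P5] Q2=[P2]
t=33-38: P5@Q1 runs 5, rem=3, quantum used, demote→Q2. Q0=[] Q1=[] Q2=[P2,P5]
t=38-44: P2@Q2 runs 6, rem=0, completes. Q0=[] Q1=[] Q2=[P5]
t=44-47: P5@Q2 runs 3, rem=0, completes. Q0=[] Q1=[] Q2=[]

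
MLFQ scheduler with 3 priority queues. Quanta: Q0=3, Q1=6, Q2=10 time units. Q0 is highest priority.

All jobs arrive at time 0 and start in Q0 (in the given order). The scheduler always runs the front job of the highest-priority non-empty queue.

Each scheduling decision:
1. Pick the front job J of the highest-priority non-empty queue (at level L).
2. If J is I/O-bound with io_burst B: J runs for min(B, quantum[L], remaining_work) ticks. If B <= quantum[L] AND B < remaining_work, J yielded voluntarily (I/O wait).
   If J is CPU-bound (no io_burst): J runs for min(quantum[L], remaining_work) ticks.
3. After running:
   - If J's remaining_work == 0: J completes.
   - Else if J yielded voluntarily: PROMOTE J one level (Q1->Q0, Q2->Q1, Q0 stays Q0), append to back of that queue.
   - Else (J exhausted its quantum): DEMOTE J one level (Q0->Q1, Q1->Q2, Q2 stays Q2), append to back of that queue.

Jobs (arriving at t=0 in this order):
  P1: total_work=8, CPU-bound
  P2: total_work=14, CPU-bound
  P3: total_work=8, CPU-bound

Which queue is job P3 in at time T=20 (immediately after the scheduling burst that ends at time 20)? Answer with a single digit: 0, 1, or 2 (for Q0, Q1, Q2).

t=0-3: P1@Q0 runs 3, rem=5, quantum used, demote→Q1. Q0=[P2,P3] Q1=[P1] Q2=[]
t=3-6: P2@Q0 runs 3, rem=11, quantum used, demote→Q1. Q0=[P3] Q1=[P1,P2] Q2=[]
t=6-9: P3@Q0 runs 3, rem=5, quantum used, demote→Q1. Q0=[] Q1=[P1,P2,P3] Q2=[]
t=9-14: P1@Q1 runs 5, rem=0, completes. Q0=[] Q1=[P2,P3] Q2=[]
t=14-20: P2@Q1 runs 6, rem=5, quantum used, demote→Q2. Q0=[] Q1=[P3] Q2=[P2]
t=20-25: P3@Q1 runs 5, rem=0, completes. Q0=[] Q1=[] Q2=[P2]
t=25-30: P2@Q2 runs 5, rem=0, completes. Q0=[] Q1=[] Q2=[]

Answer: 1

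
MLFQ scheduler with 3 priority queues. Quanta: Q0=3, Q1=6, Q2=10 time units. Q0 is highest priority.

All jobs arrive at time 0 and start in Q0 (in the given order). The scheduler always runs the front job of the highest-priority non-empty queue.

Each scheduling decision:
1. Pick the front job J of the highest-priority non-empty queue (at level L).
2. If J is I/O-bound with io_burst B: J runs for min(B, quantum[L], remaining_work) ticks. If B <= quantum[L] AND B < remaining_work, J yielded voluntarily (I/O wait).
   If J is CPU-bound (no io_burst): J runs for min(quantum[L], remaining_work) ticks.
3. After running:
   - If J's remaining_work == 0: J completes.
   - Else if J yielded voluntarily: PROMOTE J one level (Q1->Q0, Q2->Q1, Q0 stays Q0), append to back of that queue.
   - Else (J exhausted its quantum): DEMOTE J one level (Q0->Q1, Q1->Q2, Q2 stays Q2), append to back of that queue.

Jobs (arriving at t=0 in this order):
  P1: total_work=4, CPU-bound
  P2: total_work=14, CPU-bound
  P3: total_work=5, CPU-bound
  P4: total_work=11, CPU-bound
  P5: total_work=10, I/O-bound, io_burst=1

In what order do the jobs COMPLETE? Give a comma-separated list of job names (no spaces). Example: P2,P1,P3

t=0-3: P1@Q0 runs 3, rem=1, quantum used, demote→Q1. Q0=[P2,P3,P4,P5] Q1=[P1] Q2=[]
t=3-6: P2@Q0 runs 3, rem=11, quantum used, demote→Q1. Q0=[P3,P4,P5] Q1=[P1,P2] Q2=[]
t=6-9: P3@Q0 runs 3, rem=2, quantum used, demote→Q1. Q0=[P4,P5] Q1=[P1,P2,P3] Q2=[]
t=9-12: P4@Q0 runs 3, rem=8, quantum used, demote→Q1. Q0=[P5] Q1=[P1,P2,P3,P4] Q2=[]
t=12-13: P5@Q0 runs 1, rem=9, I/O yield, promote→Q0. Q0=[P5] Q1=[P1,P2,P3,P4] Q2=[]
t=13-14: P5@Q0 runs 1, rem=8, I/O yield, promote→Q0. Q0=[P5] Q1=[P1,P2,P3,P4] Q2=[]
t=14-15: P5@Q0 runs 1, rem=7, I/O yield, promote→Q0. Q0=[P5] Q1=[P1,P2,P3,P4] Q2=[]
t=15-16: P5@Q0 runs 1, rem=6, I/O yield, promote→Q0. Q0=[P5] Q1=[P1,P2,P3,P4] Q2=[]
t=16-17: P5@Q0 runs 1, rem=5, I/O yield, promote→Q0. Q0=[P5] Q1=[P1,P2,P3,P4] Q2=[]
t=17-18: P5@Q0 runs 1, rem=4, I/O yield, promote→Q0. Q0=[P5] Q1=[P1,P2,P3,P4] Q2=[]
t=18-19: P5@Q0 runs 1, rem=3, I/O yield, promote→Q0. Q0=[P5] Q1=[P1,P2,P3,P4] Q2=[]
t=19-20: P5@Q0 runs 1, rem=2, I/O yield, promote→Q0. Q0=[P5] Q1=[P1,P2,P3,P4] Q2=[]
t=20-21: P5@Q0 runs 1, rem=1, I/O yield, promote→Q0. Q0=[P5] Q1=[P1,P2,P3,P4] Q2=[]
t=21-22: P5@Q0 runs 1, rem=0, completes. Q0=[] Q1=[P1,P2,P3,P4] Q2=[]
t=22-23: P1@Q1 runs 1, rem=0, completes. Q0=[] Q1=[P2,P3,P4] Q2=[]
t=23-29: P2@Q1 runs 6, rem=5, quantum used, demote→Q2. Q0=[] Q1=[P3,P4] Q2=[P2]
t=29-31: P3@Q1 runs 2, rem=0, completes. Q0=[] Q1=[P4] Q2=[P2]
t=31-37: P4@Q1 runs 6, rem=2, quantum used, demote→Q2. Q0=[] Q1=[] Q2=[P2,P4]
t=37-42: P2@Q2 runs 5, rem=0, completes. Q0=[] Q1=[] Q2=[P4]
t=42-44: P4@Q2 runs 2, rem=0, completes. Q0=[] Q1=[] Q2=[]

Answer: P5,P1,P3,P2,P4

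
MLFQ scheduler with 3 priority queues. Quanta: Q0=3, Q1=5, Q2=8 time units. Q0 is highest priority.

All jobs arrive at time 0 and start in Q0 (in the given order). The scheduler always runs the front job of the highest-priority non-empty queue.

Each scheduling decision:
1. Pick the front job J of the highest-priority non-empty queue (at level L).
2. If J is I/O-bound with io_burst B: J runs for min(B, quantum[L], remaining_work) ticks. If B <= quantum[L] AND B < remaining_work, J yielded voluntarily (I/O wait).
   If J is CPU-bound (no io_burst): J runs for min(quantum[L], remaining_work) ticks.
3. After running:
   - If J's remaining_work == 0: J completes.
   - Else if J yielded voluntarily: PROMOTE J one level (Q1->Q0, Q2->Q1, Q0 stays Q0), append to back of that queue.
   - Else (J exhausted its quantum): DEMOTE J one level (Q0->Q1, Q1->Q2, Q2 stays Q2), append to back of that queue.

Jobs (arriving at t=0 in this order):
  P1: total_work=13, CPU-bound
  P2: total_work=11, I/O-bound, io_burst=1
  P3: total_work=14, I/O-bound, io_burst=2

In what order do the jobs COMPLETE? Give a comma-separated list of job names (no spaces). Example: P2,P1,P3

t=0-3: P1@Q0 runs 3, rem=10, quantum used, demote→Q1. Q0=[P2,P3] Q1=[P1] Q2=[]
t=3-4: P2@Q0 runs 1, rem=10, I/O yield, promote→Q0. Q0=[P3,P2] Q1=[P1] Q2=[]
t=4-6: P3@Q0 runs 2, rem=12, I/O yield, promote→Q0. Q0=[P2,P3] Q1=[P1] Q2=[]
t=6-7: P2@Q0 runs 1, rem=9, I/O yield, promote→Q0. Q0=[P3,P2] Q1=[P1] Q2=[]
t=7-9: P3@Q0 runs 2, rem=10, I/O yield, promote→Q0. Q0=[P2,P3] Q1=[P1] Q2=[]
t=9-10: P2@Q0 runs 1, rem=8, I/O yield, promote→Q0. Q0=[P3,P2] Q1=[P1] Q2=[]
t=10-12: P3@Q0 runs 2, rem=8, I/O yield, promote→Q0. Q0=[P2,P3] Q1=[P1] Q2=[]
t=12-13: P2@Q0 runs 1, rem=7, I/O yield, promote→Q0. Q0=[P3,P2] Q1=[P1] Q2=[]
t=13-15: P3@Q0 runs 2, rem=6, I/O yield, promote→Q0. Q0=[P2,P3] Q1=[P1] Q2=[]
t=15-16: P2@Q0 runs 1, rem=6, I/O yield, promote→Q0. Q0=[P3,P2] Q1=[P1] Q2=[]
t=16-18: P3@Q0 runs 2, rem=4, I/O yield, promote→Q0. Q0=[P2,P3] Q1=[P1] Q2=[]
t=18-19: P2@Q0 runs 1, rem=5, I/O yield, promote→Q0. Q0=[P3,P2] Q1=[P1] Q2=[]
t=19-21: P3@Q0 runs 2, rem=2, I/O yield, promote→Q0. Q0=[P2,P3] Q1=[P1] Q2=[]
t=21-22: P2@Q0 runs 1, rem=4, I/O yield, promote→Q0. Q0=[P3,P2] Q1=[P1] Q2=[]
t=22-24: P3@Q0 runs 2, rem=0, completes. Q0=[P2] Q1=[P1] Q2=[]
t=24-25: P2@Q0 runs 1, rem=3, I/O yield, promote→Q0. Q0=[P2] Q1=[P1] Q2=[]
t=25-26: P2@Q0 runs 1, rem=2, I/O yield, promote→Q0. Q0=[P2] Q1=[P1] Q2=[]
t=26-27: P2@Q0 runs 1, rem=1, I/O yield, promote→Q0. Q0=[P2] Q1=[P1] Q2=[]
t=27-28: P2@Q0 runs 1, rem=0, completes. Q0=[] Q1=[P1] Q2=[]
t=28-33: P1@Q1 runs 5, rem=5, quantum used, demote→Q2. Q0=[] Q1=[] Q2=[P1]
t=33-38: P1@Q2 runs 5, rem=0, completes. Q0=[] Q1=[] Q2=[]

Answer: P3,P2,P1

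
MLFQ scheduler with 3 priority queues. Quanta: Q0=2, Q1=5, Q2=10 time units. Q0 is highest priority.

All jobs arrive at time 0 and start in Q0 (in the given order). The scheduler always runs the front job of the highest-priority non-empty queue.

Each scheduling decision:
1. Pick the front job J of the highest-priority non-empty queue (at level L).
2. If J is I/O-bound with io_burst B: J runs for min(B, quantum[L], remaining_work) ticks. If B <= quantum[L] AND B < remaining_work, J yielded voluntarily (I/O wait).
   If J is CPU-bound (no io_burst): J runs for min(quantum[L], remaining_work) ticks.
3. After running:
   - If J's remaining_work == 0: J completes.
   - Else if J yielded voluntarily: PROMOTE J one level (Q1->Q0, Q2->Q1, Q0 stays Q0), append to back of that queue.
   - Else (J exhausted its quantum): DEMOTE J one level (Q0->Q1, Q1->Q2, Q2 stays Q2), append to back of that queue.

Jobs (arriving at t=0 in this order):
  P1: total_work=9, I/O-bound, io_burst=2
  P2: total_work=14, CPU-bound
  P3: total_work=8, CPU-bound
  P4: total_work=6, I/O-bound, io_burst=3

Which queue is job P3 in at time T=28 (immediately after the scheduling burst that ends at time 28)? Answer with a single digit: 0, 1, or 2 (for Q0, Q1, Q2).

t=0-2: P1@Q0 runs 2, rem=7, I/O yield, promote→Q0. Q0=[P2,P3,P4,P1] Q1=[] Q2=[]
t=2-4: P2@Q0 runs 2, rem=12, quantum used, demote→Q1. Q0=[P3,P4,P1] Q1=[P2] Q2=[]
t=4-6: P3@Q0 runs 2, rem=6, quantum used, demote→Q1. Q0=[P4,P1] Q1=[P2,P3] Q2=[]
t=6-8: P4@Q0 runs 2, rem=4, quantum used, demote→Q1. Q0=[P1] Q1=[P2,P3,P4] Q2=[]
t=8-10: P1@Q0 runs 2, rem=5, I/O yield, promote→Q0. Q0=[P1] Q1=[P2,P3,P4] Q2=[]
t=10-12: P1@Q0 runs 2, rem=3, I/O yield, promote→Q0. Q0=[P1] Q1=[P2,P3,P4] Q2=[]
t=12-14: P1@Q0 runs 2, rem=1, I/O yield, promote→Q0. Q0=[P1] Q1=[P2,P3,P4] Q2=[]
t=14-15: P1@Q0 runs 1, rem=0, completes. Q0=[] Q1=[P2,P3,P4] Q2=[]
t=15-20: P2@Q1 runs 5, rem=7, quantum used, demote→Q2. Q0=[] Q1=[P3,P4] Q2=[P2]
t=20-25: P3@Q1 runs 5, rem=1, quantum used, demote→Q2. Q0=[] Q1=[P4] Q2=[P2,P3]
t=25-28: P4@Q1 runs 3, rem=1, I/O yield, promote→Q0. Q0=[P4] Q1=[] Q2=[P2,P3]
t=28-29: P4@Q0 runs 1, rem=0, completes. Q0=[] Q1=[] Q2=[P2,P3]
t=29-36: P2@Q2 runs 7, rem=0, completes. Q0=[] Q1=[] Q2=[P3]
t=36-37: P3@Q2 runs 1, rem=0, completes. Q0=[] Q1=[] Q2=[]

Answer: 2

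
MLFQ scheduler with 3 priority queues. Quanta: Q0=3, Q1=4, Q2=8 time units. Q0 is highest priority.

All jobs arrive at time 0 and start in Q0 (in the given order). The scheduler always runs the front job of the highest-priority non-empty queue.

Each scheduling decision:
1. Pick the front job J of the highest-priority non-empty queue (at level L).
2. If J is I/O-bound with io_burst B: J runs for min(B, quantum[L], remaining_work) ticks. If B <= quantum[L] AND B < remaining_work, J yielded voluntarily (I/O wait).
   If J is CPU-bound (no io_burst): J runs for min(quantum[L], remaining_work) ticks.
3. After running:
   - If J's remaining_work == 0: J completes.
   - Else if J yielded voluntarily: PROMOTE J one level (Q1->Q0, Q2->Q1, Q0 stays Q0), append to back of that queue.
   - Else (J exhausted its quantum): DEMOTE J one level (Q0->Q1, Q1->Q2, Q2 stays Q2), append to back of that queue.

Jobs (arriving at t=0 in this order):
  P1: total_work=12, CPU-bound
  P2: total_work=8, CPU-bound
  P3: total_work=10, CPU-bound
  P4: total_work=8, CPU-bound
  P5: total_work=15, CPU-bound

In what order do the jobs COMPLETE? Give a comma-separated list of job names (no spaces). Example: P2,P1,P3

t=0-3: P1@Q0 runs 3, rem=9, quantum used, demote→Q1. Q0=[P2,P3,P4,P5] Q1=[P1] Q2=[]
t=3-6: P2@Q0 runs 3, rem=5, quantum used, demote→Q1. Q0=[P3,P4,P5] Q1=[P1,P2] Q2=[]
t=6-9: P3@Q0 runs 3, rem=7, quantum used, demote→Q1. Q0=[P4,P5] Q1=[P1,P2,P3] Q2=[]
t=9-12: P4@Q0 runs 3, rem=5, quantum used, demote→Q1. Q0=[P5] Q1=[P1,P2,P3,P4] Q2=[]
t=12-15: P5@Q0 runs 3, rem=12, quantum used, demote→Q1. Q0=[] Q1=[P1,P2,P3,P4,P5] Q2=[]
t=15-19: P1@Q1 runs 4, rem=5, quantum used, demote→Q2. Q0=[] Q1=[P2,P3,P4,P5] Q2=[P1]
t=19-23: P2@Q1 runs 4, rem=1, quantum used, demote→Q2. Q0=[] Q1=[P3,P4,P5] Q2=[P1,P2]
t=23-27: P3@Q1 runs 4, rem=3, quantum used, demote→Q2. Q0=[] Q1=[P4,P5] Q2=[P1,P2,P3]
t=27-31: P4@Q1 runs 4, rem=1, quantum used, demote→Q2. Q0=[] Q1=[P5] Q2=[P1,P2,P3,P4]
t=31-35: P5@Q1 runs 4, rem=8, quantum used, demote→Q2. Q0=[] Q1=[] Q2=[P1,P2,P3,P4,P5]
t=35-40: P1@Q2 runs 5, rem=0, completes. Q0=[] Q1=[] Q2=[P2,P3,P4,P5]
t=40-41: P2@Q2 runs 1, rem=0, completes. Q0=[] Q1=[] Q2=[P3,P4,P5]
t=41-44: P3@Q2 runs 3, rem=0, completes. Q0=[] Q1=[] Q2=[P4,P5]
t=44-45: P4@Q2 runs 1, rem=0, completes. Q0=[] Q1=[] Q2=[P5]
t=45-53: P5@Q2 runs 8, rem=0, completes. Q0=[] Q1=[] Q2=[]

Answer: P1,P2,P3,P4,P5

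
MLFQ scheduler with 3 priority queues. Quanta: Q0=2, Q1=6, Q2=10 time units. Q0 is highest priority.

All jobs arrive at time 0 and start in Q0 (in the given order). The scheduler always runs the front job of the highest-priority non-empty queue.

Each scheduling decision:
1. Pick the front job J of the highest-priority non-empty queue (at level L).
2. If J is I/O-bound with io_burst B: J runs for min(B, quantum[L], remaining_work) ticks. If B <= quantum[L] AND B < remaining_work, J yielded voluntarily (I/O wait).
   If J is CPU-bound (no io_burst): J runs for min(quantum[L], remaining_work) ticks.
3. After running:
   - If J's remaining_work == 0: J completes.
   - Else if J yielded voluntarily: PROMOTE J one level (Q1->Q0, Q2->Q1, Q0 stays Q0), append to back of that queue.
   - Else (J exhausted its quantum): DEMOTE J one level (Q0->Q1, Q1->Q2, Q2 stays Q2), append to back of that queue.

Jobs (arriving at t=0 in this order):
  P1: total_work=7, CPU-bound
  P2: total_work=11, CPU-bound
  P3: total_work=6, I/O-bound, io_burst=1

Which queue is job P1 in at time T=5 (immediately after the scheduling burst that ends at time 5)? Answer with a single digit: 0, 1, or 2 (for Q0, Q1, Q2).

t=0-2: P1@Q0 runs 2, rem=5, quantum used, demote→Q1. Q0=[P2,P3] Q1=[P1] Q2=[]
t=2-4: P2@Q0 runs 2, rem=9, quantum used, demote→Q1. Q0=[P3] Q1=[P1,P2] Q2=[]
t=4-5: P3@Q0 runs 1, rem=5, I/O yield, promote→Q0. Q0=[P3] Q1=[P1,P2] Q2=[]
t=5-6: P3@Q0 runs 1, rem=4, I/O yield, promote→Q0. Q0=[P3] Q1=[P1,P2] Q2=[]
t=6-7: P3@Q0 runs 1, rem=3, I/O yield, promote→Q0. Q0=[P3] Q1=[P1,P2] Q2=[]
t=7-8: P3@Q0 runs 1, rem=2, I/O yield, promote→Q0. Q0=[P3] Q1=[P1,P2] Q2=[]
t=8-9: P3@Q0 runs 1, rem=1, I/O yield, promote→Q0. Q0=[P3] Q1=[P1,P2] Q2=[]
t=9-10: P3@Q0 runs 1, rem=0, completes. Q0=[] Q1=[P1,P2] Q2=[]
t=10-15: P1@Q1 runs 5, rem=0, completes. Q0=[] Q1=[P2] Q2=[]
t=15-21: P2@Q1 runs 6, rem=3, quantum used, demote→Q2. Q0=[] Q1=[] Q2=[P2]
t=21-24: P2@Q2 runs 3, rem=0, completes. Q0=[] Q1=[] Q2=[]

Answer: 1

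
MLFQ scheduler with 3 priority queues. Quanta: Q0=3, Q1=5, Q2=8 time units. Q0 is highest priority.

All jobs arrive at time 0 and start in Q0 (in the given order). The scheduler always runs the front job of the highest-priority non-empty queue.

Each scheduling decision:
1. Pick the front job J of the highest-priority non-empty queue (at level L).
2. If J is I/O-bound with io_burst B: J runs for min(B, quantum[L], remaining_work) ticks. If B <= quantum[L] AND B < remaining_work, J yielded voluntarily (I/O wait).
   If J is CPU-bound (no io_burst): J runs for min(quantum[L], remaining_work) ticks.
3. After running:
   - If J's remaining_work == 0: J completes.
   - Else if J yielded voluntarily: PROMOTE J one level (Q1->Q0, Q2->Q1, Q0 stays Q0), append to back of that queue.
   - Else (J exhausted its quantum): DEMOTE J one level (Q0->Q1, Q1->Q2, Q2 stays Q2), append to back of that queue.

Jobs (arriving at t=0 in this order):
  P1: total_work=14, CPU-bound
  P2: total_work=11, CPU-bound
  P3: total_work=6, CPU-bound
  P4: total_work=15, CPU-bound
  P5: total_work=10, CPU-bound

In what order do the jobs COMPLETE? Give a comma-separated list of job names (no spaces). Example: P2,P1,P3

Answer: P3,P1,P2,P4,P5

Derivation:
t=0-3: P1@Q0 runs 3, rem=11, quantum used, demote→Q1. Q0=[P2,P3,P4,P5] Q1=[P1] Q2=[]
t=3-6: P2@Q0 runs 3, rem=8, quantum used, demote→Q1. Q0=[P3,P4,P5] Q1=[P1,P2] Q2=[]
t=6-9: P3@Q0 runs 3, rem=3, quantum used, demote→Q1. Q0=[P4,P5] Q1=[P1,P2,P3] Q2=[]
t=9-12: P4@Q0 runs 3, rem=12, quantum used, demote→Q1. Q0=[P5] Q1=[P1,P2,P3,P4] Q2=[]
t=12-15: P5@Q0 runs 3, rem=7, quantum used, demote→Q1. Q0=[] Q1=[P1,P2,P3,P4,P5] Q2=[]
t=15-20: P1@Q1 runs 5, rem=6, quantum used, demote→Q2. Q0=[] Q1=[P2,P3,P4,P5] Q2=[P1]
t=20-25: P2@Q1 runs 5, rem=3, quantum used, demote→Q2. Q0=[] Q1=[P3,P4,P5] Q2=[P1,P2]
t=25-28: P3@Q1 runs 3, rem=0, completes. Q0=[] Q1=[P4,P5] Q2=[P1,P2]
t=28-33: P4@Q1 runs 5, rem=7, quantum used, demote→Q2. Q0=[] Q1=[P5] Q2=[P1,P2,P4]
t=33-38: P5@Q1 runs 5, rem=2, quantum used, demote→Q2. Q0=[] Q1=[] Q2=[P1,P2,P4,P5]
t=38-44: P1@Q2 runs 6, rem=0, completes. Q0=[] Q1=[] Q2=[P2,P4,P5]
t=44-47: P2@Q2 runs 3, rem=0, completes. Q0=[] Q1=[] Q2=[P4,P5]
t=47-54: P4@Q2 runs 7, rem=0, completes. Q0=[] Q1=[] Q2=[P5]
t=54-56: P5@Q2 runs 2, rem=0, completes. Q0=[] Q1=[] Q2=[]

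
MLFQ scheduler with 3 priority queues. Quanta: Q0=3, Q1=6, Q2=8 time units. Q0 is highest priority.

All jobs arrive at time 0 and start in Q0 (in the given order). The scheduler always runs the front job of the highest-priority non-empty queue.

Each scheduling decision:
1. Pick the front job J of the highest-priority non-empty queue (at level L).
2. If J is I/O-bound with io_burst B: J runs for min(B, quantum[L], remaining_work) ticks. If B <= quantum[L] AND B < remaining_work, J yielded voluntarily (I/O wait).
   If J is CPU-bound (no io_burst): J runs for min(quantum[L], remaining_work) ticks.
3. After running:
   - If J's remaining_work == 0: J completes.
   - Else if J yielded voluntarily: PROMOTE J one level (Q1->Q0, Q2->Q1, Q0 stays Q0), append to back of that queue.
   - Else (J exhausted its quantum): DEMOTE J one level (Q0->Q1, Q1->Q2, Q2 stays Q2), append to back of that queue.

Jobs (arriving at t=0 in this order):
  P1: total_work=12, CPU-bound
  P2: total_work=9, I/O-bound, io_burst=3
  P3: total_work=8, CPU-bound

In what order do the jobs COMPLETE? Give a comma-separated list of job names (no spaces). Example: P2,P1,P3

t=0-3: P1@Q0 runs 3, rem=9, quantum used, demote→Q1. Q0=[P2,P3] Q1=[P1] Q2=[]
t=3-6: P2@Q0 runs 3, rem=6, I/O yield, promote→Q0. Q0=[P3,P2] Q1=[P1] Q2=[]
t=6-9: P3@Q0 runs 3, rem=5, quantum used, demote→Q1. Q0=[P2] Q1=[P1,P3] Q2=[]
t=9-12: P2@Q0 runs 3, rem=3, I/O yield, promote→Q0. Q0=[P2] Q1=[P1,P3] Q2=[]
t=12-15: P2@Q0 runs 3, rem=0, completes. Q0=[] Q1=[P1,P3] Q2=[]
t=15-21: P1@Q1 runs 6, rem=3, quantum used, demote→Q2. Q0=[] Q1=[P3] Q2=[P1]
t=21-26: P3@Q1 runs 5, rem=0, completes. Q0=[] Q1=[] Q2=[P1]
t=26-29: P1@Q2 runs 3, rem=0, completes. Q0=[] Q1=[] Q2=[]

Answer: P2,P3,P1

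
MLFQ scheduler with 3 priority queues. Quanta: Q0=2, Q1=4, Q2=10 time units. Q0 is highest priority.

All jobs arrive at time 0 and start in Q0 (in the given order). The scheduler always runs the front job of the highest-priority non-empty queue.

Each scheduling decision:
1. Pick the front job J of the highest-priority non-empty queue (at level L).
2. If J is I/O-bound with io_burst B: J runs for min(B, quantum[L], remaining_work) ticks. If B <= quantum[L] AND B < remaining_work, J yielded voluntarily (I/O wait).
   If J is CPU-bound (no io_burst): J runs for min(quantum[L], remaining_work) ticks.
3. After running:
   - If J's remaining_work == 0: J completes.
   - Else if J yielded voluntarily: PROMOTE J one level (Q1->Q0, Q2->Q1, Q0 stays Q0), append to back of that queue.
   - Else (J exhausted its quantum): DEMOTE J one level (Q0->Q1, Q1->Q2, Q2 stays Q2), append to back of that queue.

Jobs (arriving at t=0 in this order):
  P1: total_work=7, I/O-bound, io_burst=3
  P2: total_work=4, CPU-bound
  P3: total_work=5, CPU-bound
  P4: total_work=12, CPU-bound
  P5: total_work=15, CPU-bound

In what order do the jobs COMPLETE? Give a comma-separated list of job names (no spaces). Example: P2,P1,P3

Answer: P1,P2,P3,P4,P5

Derivation:
t=0-2: P1@Q0 runs 2, rem=5, quantum used, demote→Q1. Q0=[P2,P3,P4,P5] Q1=[P1] Q2=[]
t=2-4: P2@Q0 runs 2, rem=2, quantum used, demote→Q1. Q0=[P3,P4,P5] Q1=[P1,P2] Q2=[]
t=4-6: P3@Q0 runs 2, rem=3, quantum used, demote→Q1. Q0=[P4,P5] Q1=[P1,P2,P3] Q2=[]
t=6-8: P4@Q0 runs 2, rem=10, quantum used, demote→Q1. Q0=[P5] Q1=[P1,P2,P3,P4] Q2=[]
t=8-10: P5@Q0 runs 2, rem=13, quantum used, demote→Q1. Q0=[] Q1=[P1,P2,P3,P4,P5] Q2=[]
t=10-13: P1@Q1 runs 3, rem=2, I/O yield, promote→Q0. Q0=[P1] Q1=[P2,P3,P4,P5] Q2=[]
t=13-15: P1@Q0 runs 2, rem=0, completes. Q0=[] Q1=[P2,P3,P4,P5] Q2=[]
t=15-17: P2@Q1 runs 2, rem=0, completes. Q0=[] Q1=[P3,P4,P5] Q2=[]
t=17-20: P3@Q1 runs 3, rem=0, completes. Q0=[] Q1=[P4,P5] Q2=[]
t=20-24: P4@Q1 runs 4, rem=6, quantum used, demote→Q2. Q0=[] Q1=[P5] Q2=[P4]
t=24-28: P5@Q1 runs 4, rem=9, quantum used, demote→Q2. Q0=[] Q1=[] Q2=[P4,P5]
t=28-34: P4@Q2 runs 6, rem=0, completes. Q0=[] Q1=[] Q2=[P5]
t=34-43: P5@Q2 runs 9, rem=0, completes. Q0=[] Q1=[] Q2=[]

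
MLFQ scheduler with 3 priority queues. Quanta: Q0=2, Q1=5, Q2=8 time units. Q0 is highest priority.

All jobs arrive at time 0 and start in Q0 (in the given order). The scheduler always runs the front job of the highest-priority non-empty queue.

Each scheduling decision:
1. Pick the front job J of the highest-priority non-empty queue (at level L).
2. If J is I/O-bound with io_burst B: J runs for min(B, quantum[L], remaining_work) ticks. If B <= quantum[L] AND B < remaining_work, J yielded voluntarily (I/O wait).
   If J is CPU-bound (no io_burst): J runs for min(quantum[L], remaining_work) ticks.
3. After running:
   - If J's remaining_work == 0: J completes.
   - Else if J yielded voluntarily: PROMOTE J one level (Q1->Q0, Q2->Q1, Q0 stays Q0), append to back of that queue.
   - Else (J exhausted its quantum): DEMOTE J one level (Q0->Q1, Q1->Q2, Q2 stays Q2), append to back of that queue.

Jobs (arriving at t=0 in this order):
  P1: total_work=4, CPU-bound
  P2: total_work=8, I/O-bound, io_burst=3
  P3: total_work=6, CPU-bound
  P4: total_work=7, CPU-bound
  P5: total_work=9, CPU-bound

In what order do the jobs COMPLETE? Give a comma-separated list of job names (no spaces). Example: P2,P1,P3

Answer: P1,P3,P4,P2,P5

Derivation:
t=0-2: P1@Q0 runs 2, rem=2, quantum used, demote→Q1. Q0=[P2,P3,P4,P5] Q1=[P1] Q2=[]
t=2-4: P2@Q0 runs 2, rem=6, quantum used, demote→Q1. Q0=[P3,P4,P5] Q1=[P1,P2] Q2=[]
t=4-6: P3@Q0 runs 2, rem=4, quantum used, demote→Q1. Q0=[P4,P5] Q1=[P1,P2,P3] Q2=[]
t=6-8: P4@Q0 runs 2, rem=5, quantum used, demote→Q1. Q0=[P5] Q1=[P1,P2,P3,P4] Q2=[]
t=8-10: P5@Q0 runs 2, rem=7, quantum used, demote→Q1. Q0=[] Q1=[P1,P2,P3,P4,P5] Q2=[]
t=10-12: P1@Q1 runs 2, rem=0, completes. Q0=[] Q1=[P2,P3,P4,P5] Q2=[]
t=12-15: P2@Q1 runs 3, rem=3, I/O yield, promote→Q0. Q0=[P2] Q1=[P3,P4,P5] Q2=[]
t=15-17: P2@Q0 runs 2, rem=1, quantum used, demote→Q1. Q0=[] Q1=[P3,P4,P5,P2] Q2=[]
t=17-21: P3@Q1 runs 4, rem=0, completes. Q0=[] Q1=[P4,P5,P2] Q2=[]
t=21-26: P4@Q1 runs 5, rem=0, completes. Q0=[] Q1=[P5,P2] Q2=[]
t=26-31: P5@Q1 runs 5, rem=2, quantum used, demote→Q2. Q0=[] Q1=[P2] Q2=[P5]
t=31-32: P2@Q1 runs 1, rem=0, completes. Q0=[] Q1=[] Q2=[P5]
t=32-34: P5@Q2 runs 2, rem=0, completes. Q0=[] Q1=[] Q2=[]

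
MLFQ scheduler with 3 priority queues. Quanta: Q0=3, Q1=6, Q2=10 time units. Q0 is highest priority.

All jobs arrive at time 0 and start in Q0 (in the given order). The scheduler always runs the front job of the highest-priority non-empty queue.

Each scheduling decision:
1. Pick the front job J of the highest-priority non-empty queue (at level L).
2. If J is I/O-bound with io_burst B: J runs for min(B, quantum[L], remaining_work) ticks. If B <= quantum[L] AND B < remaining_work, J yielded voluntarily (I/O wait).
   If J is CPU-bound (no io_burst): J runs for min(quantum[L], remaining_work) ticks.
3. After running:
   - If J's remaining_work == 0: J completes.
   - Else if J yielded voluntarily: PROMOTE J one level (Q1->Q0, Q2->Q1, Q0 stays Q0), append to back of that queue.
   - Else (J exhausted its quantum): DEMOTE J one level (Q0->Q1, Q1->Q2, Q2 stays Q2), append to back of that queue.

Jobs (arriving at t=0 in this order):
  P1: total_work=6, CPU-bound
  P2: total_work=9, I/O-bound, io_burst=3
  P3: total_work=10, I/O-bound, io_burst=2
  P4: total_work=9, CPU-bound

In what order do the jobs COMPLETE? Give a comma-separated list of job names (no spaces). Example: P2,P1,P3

Answer: P2,P3,P1,P4

Derivation:
t=0-3: P1@Q0 runs 3, rem=3, quantum used, demote→Q1. Q0=[P2,P3,P4] Q1=[P1] Q2=[]
t=3-6: P2@Q0 runs 3, rem=6, I/O yield, promote→Q0. Q0=[P3,P4,P2] Q1=[P1] Q2=[]
t=6-8: P3@Q0 runs 2, rem=8, I/O yield, promote→Q0. Q0=[P4,P2,P3] Q1=[P1] Q2=[]
t=8-11: P4@Q0 runs 3, rem=6, quantum used, demote→Q1. Q0=[P2,P3] Q1=[P1,P4] Q2=[]
t=11-14: P2@Q0 runs 3, rem=3, I/O yield, promote→Q0. Q0=[P3,P2] Q1=[P1,P4] Q2=[]
t=14-16: P3@Q0 runs 2, rem=6, I/O yield, promote→Q0. Q0=[P2,P3] Q1=[P1,P4] Q2=[]
t=16-19: P2@Q0 runs 3, rem=0, completes. Q0=[P3] Q1=[P1,P4] Q2=[]
t=19-21: P3@Q0 runs 2, rem=4, I/O yield, promote→Q0. Q0=[P3] Q1=[P1,P4] Q2=[]
t=21-23: P3@Q0 runs 2, rem=2, I/O yield, promote→Q0. Q0=[P3] Q1=[P1,P4] Q2=[]
t=23-25: P3@Q0 runs 2, rem=0, completes. Q0=[] Q1=[P1,P4] Q2=[]
t=25-28: P1@Q1 runs 3, rem=0, completes. Q0=[] Q1=[P4] Q2=[]
t=28-34: P4@Q1 runs 6, rem=0, completes. Q0=[] Q1=[] Q2=[]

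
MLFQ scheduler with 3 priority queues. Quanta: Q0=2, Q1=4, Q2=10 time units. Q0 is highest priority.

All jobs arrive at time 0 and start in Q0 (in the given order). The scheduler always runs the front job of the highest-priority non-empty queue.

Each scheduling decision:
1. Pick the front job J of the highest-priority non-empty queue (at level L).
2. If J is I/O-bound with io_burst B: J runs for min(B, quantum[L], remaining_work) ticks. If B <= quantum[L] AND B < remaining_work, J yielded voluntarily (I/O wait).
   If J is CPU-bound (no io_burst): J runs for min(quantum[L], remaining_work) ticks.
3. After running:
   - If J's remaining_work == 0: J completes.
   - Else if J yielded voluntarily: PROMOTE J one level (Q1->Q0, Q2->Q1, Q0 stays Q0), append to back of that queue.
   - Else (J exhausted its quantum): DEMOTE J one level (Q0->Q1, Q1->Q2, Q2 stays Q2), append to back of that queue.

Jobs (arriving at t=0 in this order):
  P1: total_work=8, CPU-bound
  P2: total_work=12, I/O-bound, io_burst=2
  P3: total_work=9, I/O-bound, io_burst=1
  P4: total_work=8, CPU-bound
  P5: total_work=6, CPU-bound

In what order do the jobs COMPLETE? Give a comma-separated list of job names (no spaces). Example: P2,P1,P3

t=0-2: P1@Q0 runs 2, rem=6, quantum used, demote→Q1. Q0=[P2,P3,P4,P5] Q1=[P1] Q2=[]
t=2-4: P2@Q0 runs 2, rem=10, I/O yield, promote→Q0. Q0=[P3,P4,P5,P2] Q1=[P1] Q2=[]
t=4-5: P3@Q0 runs 1, rem=8, I/O yield, promote→Q0. Q0=[P4,P5,P2,P3] Q1=[P1] Q2=[]
t=5-7: P4@Q0 runs 2, rem=6, quantum used, demote→Q1. Q0=[P5,P2,P3] Q1=[P1,P4] Q2=[]
t=7-9: P5@Q0 runs 2, rem=4, quantum used, demote→Q1. Q0=[P2,P3] Q1=[P1,P4,P5] Q2=[]
t=9-11: P2@Q0 runs 2, rem=8, I/O yield, promote→Q0. Q0=[P3,P2] Q1=[P1,P4,P5] Q2=[]
t=11-12: P3@Q0 runs 1, rem=7, I/O yield, promote→Q0. Q0=[P2,P3] Q1=[P1,P4,P5] Q2=[]
t=12-14: P2@Q0 runs 2, rem=6, I/O yield, promote→Q0. Q0=[P3,P2] Q1=[P1,P4,P5] Q2=[]
t=14-15: P3@Q0 runs 1, rem=6, I/O yield, promote→Q0. Q0=[P2,P3] Q1=[P1,P4,P5] Q2=[]
t=15-17: P2@Q0 runs 2, rem=4, I/O yield, promote→Q0. Q0=[P3,P2] Q1=[P1,P4,P5] Q2=[]
t=17-18: P3@Q0 runs 1, rem=5, I/O yield, promote→Q0. Q0=[P2,P3] Q1=[P1,P4,P5] Q2=[]
t=18-20: P2@Q0 runs 2, rem=2, I/O yield, promote→Q0. Q0=[P3,P2] Q1=[P1,P4,P5] Q2=[]
t=20-21: P3@Q0 runs 1, rem=4, I/O yield, promote→Q0. Q0=[P2,P3] Q1=[P1,P4,P5] Q2=[]
t=21-23: P2@Q0 runs 2, rem=0, completes. Q0=[P3] Q1=[P1,P4,P5] Q2=[]
t=23-24: P3@Q0 runs 1, rem=3, I/O yield, promote→Q0. Q0=[P3] Q1=[P1,P4,P5] Q2=[]
t=24-25: P3@Q0 runs 1, rem=2, I/O yield, promote→Q0. Q0=[P3] Q1=[P1,P4,P5] Q2=[]
t=25-26: P3@Q0 runs 1, rem=1, I/O yield, promote→Q0. Q0=[P3] Q1=[P1,P4,P5] Q2=[]
t=26-27: P3@Q0 runs 1, rem=0, completes. Q0=[] Q1=[P1,P4,P5] Q2=[]
t=27-31: P1@Q1 runs 4, rem=2, quantum used, demote→Q2. Q0=[] Q1=[P4,P5] Q2=[P1]
t=31-35: P4@Q1 runs 4, rem=2, quantum used, demote→Q2. Q0=[] Q1=[P5] Q2=[P1,P4]
t=35-39: P5@Q1 runs 4, rem=0, completes. Q0=[] Q1=[] Q2=[P1,P4]
t=39-41: P1@Q2 runs 2, rem=0, completes. Q0=[] Q1=[] Q2=[P4]
t=41-43: P4@Q2 runs 2, rem=0, completes. Q0=[] Q1=[] Q2=[]

Answer: P2,P3,P5,P1,P4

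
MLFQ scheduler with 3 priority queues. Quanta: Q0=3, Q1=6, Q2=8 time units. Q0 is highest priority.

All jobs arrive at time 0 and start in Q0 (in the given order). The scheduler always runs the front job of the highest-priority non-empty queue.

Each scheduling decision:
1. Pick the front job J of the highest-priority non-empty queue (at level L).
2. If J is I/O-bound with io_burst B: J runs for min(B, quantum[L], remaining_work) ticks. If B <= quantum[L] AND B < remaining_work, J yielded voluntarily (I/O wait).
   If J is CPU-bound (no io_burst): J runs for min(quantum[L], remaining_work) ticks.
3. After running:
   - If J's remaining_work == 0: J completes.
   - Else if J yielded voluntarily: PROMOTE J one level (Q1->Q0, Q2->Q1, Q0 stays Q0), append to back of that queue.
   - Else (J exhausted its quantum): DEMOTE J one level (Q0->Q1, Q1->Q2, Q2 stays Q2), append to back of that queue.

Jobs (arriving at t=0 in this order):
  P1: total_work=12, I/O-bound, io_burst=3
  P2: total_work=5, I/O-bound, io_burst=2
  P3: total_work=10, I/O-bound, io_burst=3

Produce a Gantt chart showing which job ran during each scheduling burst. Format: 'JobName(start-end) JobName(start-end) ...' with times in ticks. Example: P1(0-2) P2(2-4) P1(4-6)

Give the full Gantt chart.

Answer: P1(0-3) P2(3-5) P3(5-8) P1(8-11) P2(11-13) P3(13-16) P1(16-19) P2(19-20) P3(20-23) P1(23-26) P3(26-27)

Derivation:
t=0-3: P1@Q0 runs 3, rem=9, I/O yield, promote→Q0. Q0=[P2,P3,P1] Q1=[] Q2=[]
t=3-5: P2@Q0 runs 2, rem=3, I/O yield, promote→Q0. Q0=[P3,P1,P2] Q1=[] Q2=[]
t=5-8: P3@Q0 runs 3, rem=7, I/O yield, promote→Q0. Q0=[P1,P2,P3] Q1=[] Q2=[]
t=8-11: P1@Q0 runs 3, rem=6, I/O yield, promote→Q0. Q0=[P2,P3,P1] Q1=[] Q2=[]
t=11-13: P2@Q0 runs 2, rem=1, I/O yield, promote→Q0. Q0=[P3,P1,P2] Q1=[] Q2=[]
t=13-16: P3@Q0 runs 3, rem=4, I/O yield, promote→Q0. Q0=[P1,P2,P3] Q1=[] Q2=[]
t=16-19: P1@Q0 runs 3, rem=3, I/O yield, promote→Q0. Q0=[P2,P3,P1] Q1=[] Q2=[]
t=19-20: P2@Q0 runs 1, rem=0, completes. Q0=[P3,P1] Q1=[] Q2=[]
t=20-23: P3@Q0 runs 3, rem=1, I/O yield, promote→Q0. Q0=[P1,P3] Q1=[] Q2=[]
t=23-26: P1@Q0 runs 3, rem=0, completes. Q0=[P3] Q1=[] Q2=[]
t=26-27: P3@Q0 runs 1, rem=0, completes. Q0=[] Q1=[] Q2=[]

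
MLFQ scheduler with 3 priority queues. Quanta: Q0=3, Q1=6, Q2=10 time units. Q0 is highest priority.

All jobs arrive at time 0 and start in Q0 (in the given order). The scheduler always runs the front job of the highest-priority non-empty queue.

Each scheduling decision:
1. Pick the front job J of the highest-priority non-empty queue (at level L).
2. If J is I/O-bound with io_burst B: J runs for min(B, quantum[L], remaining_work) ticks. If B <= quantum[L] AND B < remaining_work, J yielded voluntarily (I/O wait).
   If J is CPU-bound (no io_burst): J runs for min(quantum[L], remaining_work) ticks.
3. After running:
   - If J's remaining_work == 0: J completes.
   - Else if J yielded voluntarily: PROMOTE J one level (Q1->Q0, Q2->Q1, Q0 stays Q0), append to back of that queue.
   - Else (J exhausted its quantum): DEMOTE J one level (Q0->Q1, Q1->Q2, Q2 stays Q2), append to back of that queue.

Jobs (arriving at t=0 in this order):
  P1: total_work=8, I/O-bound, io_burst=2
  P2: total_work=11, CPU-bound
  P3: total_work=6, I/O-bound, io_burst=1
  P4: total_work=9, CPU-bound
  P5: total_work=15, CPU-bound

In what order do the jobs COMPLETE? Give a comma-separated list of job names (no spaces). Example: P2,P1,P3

t=0-2: P1@Q0 runs 2, rem=6, I/O yield, promote→Q0. Q0=[P2,P3,P4,P5,P1] Q1=[] Q2=[]
t=2-5: P2@Q0 runs 3, rem=8, quantum used, demote→Q1. Q0=[P3,P4,P5,P1] Q1=[P2] Q2=[]
t=5-6: P3@Q0 runs 1, rem=5, I/O yield, promote→Q0. Q0=[P4,P5,P1,P3] Q1=[P2] Q2=[]
t=6-9: P4@Q0 runs 3, rem=6, quantum used, demote→Q1. Q0=[P5,P1,P3] Q1=[P2,P4] Q2=[]
t=9-12: P5@Q0 runs 3, rem=12, quantum used, demote→Q1. Q0=[P1,P3] Q1=[P2,P4,P5] Q2=[]
t=12-14: P1@Q0 runs 2, rem=4, I/O yield, promote→Q0. Q0=[P3,P1] Q1=[P2,P4,P5] Q2=[]
t=14-15: P3@Q0 runs 1, rem=4, I/O yield, promote→Q0. Q0=[P1,P3] Q1=[P2,P4,P5] Q2=[]
t=15-17: P1@Q0 runs 2, rem=2, I/O yield, promote→Q0. Q0=[P3,P1] Q1=[P2,P4,P5] Q2=[]
t=17-18: P3@Q0 runs 1, rem=3, I/O yield, promote→Q0. Q0=[P1,P3] Q1=[P2,P4,P5] Q2=[]
t=18-20: P1@Q0 runs 2, rem=0, completes. Q0=[P3] Q1=[P2,P4,P5] Q2=[]
t=20-21: P3@Q0 runs 1, rem=2, I/O yield, promote→Q0. Q0=[P3] Q1=[P2,P4,P5] Q2=[]
t=21-22: P3@Q0 runs 1, rem=1, I/O yield, promote→Q0. Q0=[P3] Q1=[P2,P4,P5] Q2=[]
t=22-23: P3@Q0 runs 1, rem=0, completes. Q0=[] Q1=[P2,P4,P5] Q2=[]
t=23-29: P2@Q1 runs 6, rem=2, quantum used, demote→Q2. Q0=[] Q1=[P4,P5] Q2=[P2]
t=29-35: P4@Q1 runs 6, rem=0, completes. Q0=[] Q1=[P5] Q2=[P2]
t=35-41: P5@Q1 runs 6, rem=6, quantum used, demote→Q2. Q0=[] Q1=[] Q2=[P2,P5]
t=41-43: P2@Q2 runs 2, rem=0, completes. Q0=[] Q1=[] Q2=[P5]
t=43-49: P5@Q2 runs 6, rem=0, completes. Q0=[] Q1=[] Q2=[]

Answer: P1,P3,P4,P2,P5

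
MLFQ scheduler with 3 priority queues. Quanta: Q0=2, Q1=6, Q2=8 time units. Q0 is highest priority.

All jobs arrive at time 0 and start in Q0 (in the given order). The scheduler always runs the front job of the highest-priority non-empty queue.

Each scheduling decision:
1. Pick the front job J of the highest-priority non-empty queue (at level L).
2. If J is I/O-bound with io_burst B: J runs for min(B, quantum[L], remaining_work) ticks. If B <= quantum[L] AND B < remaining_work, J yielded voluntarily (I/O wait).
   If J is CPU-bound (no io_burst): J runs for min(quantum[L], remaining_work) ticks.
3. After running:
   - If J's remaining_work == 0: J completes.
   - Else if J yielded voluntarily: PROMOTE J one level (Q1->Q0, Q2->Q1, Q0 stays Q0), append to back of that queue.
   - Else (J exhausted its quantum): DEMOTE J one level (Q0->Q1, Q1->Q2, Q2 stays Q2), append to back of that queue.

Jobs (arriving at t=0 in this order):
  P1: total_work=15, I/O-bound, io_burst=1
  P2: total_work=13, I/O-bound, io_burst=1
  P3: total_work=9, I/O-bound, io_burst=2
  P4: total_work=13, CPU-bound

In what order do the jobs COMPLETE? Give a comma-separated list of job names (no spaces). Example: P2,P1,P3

t=0-1: P1@Q0 runs 1, rem=14, I/O yield, promote→Q0. Q0=[P2,P3,P4,P1] Q1=[] Q2=[]
t=1-2: P2@Q0 runs 1, rem=12, I/O yield, promote→Q0. Q0=[P3,P4,P1,P2] Q1=[] Q2=[]
t=2-4: P3@Q0 runs 2, rem=7, I/O yield, promote→Q0. Q0=[P4,P1,P2,P3] Q1=[] Q2=[]
t=4-6: P4@Q0 runs 2, rem=11, quantum used, demote→Q1. Q0=[P1,P2,P3] Q1=[P4] Q2=[]
t=6-7: P1@Q0 runs 1, rem=13, I/O yield, promote→Q0. Q0=[P2,P3,P1] Q1=[P4] Q2=[]
t=7-8: P2@Q0 runs 1, rem=11, I/O yield, promote→Q0. Q0=[P3,P1,P2] Q1=[P4] Q2=[]
t=8-10: P3@Q0 runs 2, rem=5, I/O yield, promote→Q0. Q0=[P1,P2,P3] Q1=[P4] Q2=[]
t=10-11: P1@Q0 runs 1, rem=12, I/O yield, promote→Q0. Q0=[P2,P3,P1] Q1=[P4] Q2=[]
t=11-12: P2@Q0 runs 1, rem=10, I/O yield, promote→Q0. Q0=[P3,P1,P2] Q1=[P4] Q2=[]
t=12-14: P3@Q0 runs 2, rem=3, I/O yield, promote→Q0. Q0=[P1,P2,P3] Q1=[P4] Q2=[]
t=14-15: P1@Q0 runs 1, rem=11, I/O yield, promote→Q0. Q0=[P2,P3,P1] Q1=[P4] Q2=[]
t=15-16: P2@Q0 runs 1, rem=9, I/O yield, promote→Q0. Q0=[P3,P1,P2] Q1=[P4] Q2=[]
t=16-18: P3@Q0 runs 2, rem=1, I/O yield, promote→Q0. Q0=[P1,P2,P3] Q1=[P4] Q2=[]
t=18-19: P1@Q0 runs 1, rem=10, I/O yield, promote→Q0. Q0=[P2,P3,P1] Q1=[P4] Q2=[]
t=19-20: P2@Q0 runs 1, rem=8, I/O yield, promote→Q0. Q0=[P3,P1,P2] Q1=[P4] Q2=[]
t=20-21: P3@Q0 runs 1, rem=0, completes. Q0=[P1,P2] Q1=[P4] Q2=[]
t=21-22: P1@Q0 runs 1, rem=9, I/O yield, promote→Q0. Q0=[P2,P1] Q1=[P4] Q2=[]
t=22-23: P2@Q0 runs 1, rem=7, I/O yield, promote→Q0. Q0=[P1,P2] Q1=[P4] Q2=[]
t=23-24: P1@Q0 runs 1, rem=8, I/O yield, promote→Q0. Q0=[P2,P1] Q1=[P4] Q2=[]
t=24-25: P2@Q0 runs 1, rem=6, I/O yield, promote→Q0. Q0=[P1,P2] Q1=[P4] Q2=[]
t=25-26: P1@Q0 runs 1, rem=7, I/O yield, promote→Q0. Q0=[P2,P1] Q1=[P4] Q2=[]
t=26-27: P2@Q0 runs 1, rem=5, I/O yield, promote→Q0. Q0=[P1,P2] Q1=[P4] Q2=[]
t=27-28: P1@Q0 runs 1, rem=6, I/O yield, promote→Q0. Q0=[P2,P1] Q1=[P4] Q2=[]
t=28-29: P2@Q0 runs 1, rem=4, I/O yield, promote→Q0. Q0=[P1,P2] Q1=[P4] Q2=[]
t=29-30: P1@Q0 runs 1, rem=5, I/O yield, promote→Q0. Q0=[P2,P1] Q1=[P4] Q2=[]
t=30-31: P2@Q0 runs 1, rem=3, I/O yield, promote→Q0. Q0=[P1,P2] Q1=[P4] Q2=[]
t=31-32: P1@Q0 runs 1, rem=4, I/O yield, promote→Q0. Q0=[P2,P1] Q1=[P4] Q2=[]
t=32-33: P2@Q0 runs 1, rem=2, I/O yield, promote→Q0. Q0=[P1,P2] Q1=[P4] Q2=[]
t=33-34: P1@Q0 runs 1, rem=3, I/O yield, promote→Q0. Q0=[P2,P1] Q1=[P4] Q2=[]
t=34-35: P2@Q0 runs 1, rem=1, I/O yield, promote→Q0. Q0=[P1,P2] Q1=[P4] Q2=[]
t=35-36: P1@Q0 runs 1, rem=2, I/O yield, promote→Q0. Q0=[P2,P1] Q1=[P4] Q2=[]
t=36-37: P2@Q0 runs 1, rem=0, completes. Q0=[P1] Q1=[P4] Q2=[]
t=37-38: P1@Q0 runs 1, rem=1, I/O yield, promote→Q0. Q0=[P1] Q1=[P4] Q2=[]
t=38-39: P1@Q0 runs 1, rem=0, completes. Q0=[] Q1=[P4] Q2=[]
t=39-45: P4@Q1 runs 6, rem=5, quantum used, demote→Q2. Q0=[] Q1=[] Q2=[P4]
t=45-50: P4@Q2 runs 5, rem=0, completes. Q0=[] Q1=[] Q2=[]

Answer: P3,P2,P1,P4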